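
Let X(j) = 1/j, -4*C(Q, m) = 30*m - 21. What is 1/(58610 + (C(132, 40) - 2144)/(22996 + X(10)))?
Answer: 459922/26955979645 ≈ 1.7062e-5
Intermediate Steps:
C(Q, m) = 21/4 - 15*m/2 (C(Q, m) = -(30*m - 21)/4 = -(-21 + 30*m)/4 = 21/4 - 15*m/2)
1/(58610 + (C(132, 40) - 2144)/(22996 + X(10))) = 1/(58610 + ((21/4 - 15/2*40) - 2144)/(22996 + 1/10)) = 1/(58610 + ((21/4 - 300) - 2144)/(22996 + 1/10)) = 1/(58610 + (-1179/4 - 2144)/(229961/10)) = 1/(58610 - 9755/4*10/229961) = 1/(58610 - 48775/459922) = 1/(26955979645/459922) = 459922/26955979645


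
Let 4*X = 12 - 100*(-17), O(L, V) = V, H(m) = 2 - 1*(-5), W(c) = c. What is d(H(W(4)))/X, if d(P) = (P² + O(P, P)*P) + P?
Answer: 105/428 ≈ 0.24533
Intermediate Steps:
H(m) = 7 (H(m) = 2 + 5 = 7)
X = 428 (X = (12 - 100*(-17))/4 = (12 + 1700)/4 = (¼)*1712 = 428)
d(P) = P + 2*P² (d(P) = (P² + P*P) + P = (P² + P²) + P = 2*P² + P = P + 2*P²)
d(H(W(4)))/X = (7*(1 + 2*7))/428 = (7*(1 + 14))*(1/428) = (7*15)*(1/428) = 105*(1/428) = 105/428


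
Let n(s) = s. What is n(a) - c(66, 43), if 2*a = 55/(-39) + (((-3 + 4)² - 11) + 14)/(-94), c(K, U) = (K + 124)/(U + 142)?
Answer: -237839/135642 ≈ -1.7534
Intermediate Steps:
c(K, U) = (124 + K)/(142 + U)
a = -2663/3666 (a = (55/(-39) + (((-3 + 4)² - 11) + 14)/(-94))/2 = (55*(-1/39) + ((1² - 11) + 14)*(-1/94))/2 = (-55/39 + ((1 - 11) + 14)*(-1/94))/2 = (-55/39 + (-10 + 14)*(-1/94))/2 = (-55/39 + 4*(-1/94))/2 = (-55/39 - 2/47)/2 = (½)*(-2663/1833) = -2663/3666 ≈ -0.72641)
n(a) - c(66, 43) = -2663/3666 - (124 + 66)/(142 + 43) = -2663/3666 - 190/185 = -2663/3666 - 1*38/37 = -2663/3666 - 38/37 = -237839/135642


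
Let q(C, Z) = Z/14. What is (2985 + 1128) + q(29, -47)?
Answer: 57535/14 ≈ 4109.6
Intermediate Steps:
q(C, Z) = Z/14 (q(C, Z) = Z*(1/14) = Z/14)
(2985 + 1128) + q(29, -47) = (2985 + 1128) + (1/14)*(-47) = 4113 - 47/14 = 57535/14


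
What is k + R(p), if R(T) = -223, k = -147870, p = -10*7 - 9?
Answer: -148093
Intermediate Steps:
p = -79 (p = -70 - 9 = -79)
k + R(p) = -147870 - 223 = -148093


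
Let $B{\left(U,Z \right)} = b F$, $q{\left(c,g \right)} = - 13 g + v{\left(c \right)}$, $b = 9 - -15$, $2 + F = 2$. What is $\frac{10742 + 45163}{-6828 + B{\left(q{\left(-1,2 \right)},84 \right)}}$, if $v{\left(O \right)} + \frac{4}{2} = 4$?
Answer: $- \frac{18635}{2276} \approx -8.1876$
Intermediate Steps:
$F = 0$ ($F = -2 + 2 = 0$)
$v{\left(O \right)} = 2$ ($v{\left(O \right)} = -2 + 4 = 2$)
$b = 24$ ($b = 9 + 15 = 24$)
$q{\left(c,g \right)} = 2 - 13 g$ ($q{\left(c,g \right)} = - 13 g + 2 = 2 - 13 g$)
$B{\left(U,Z \right)} = 0$ ($B{\left(U,Z \right)} = 24 \cdot 0 = 0$)
$\frac{10742 + 45163}{-6828 + B{\left(q{\left(-1,2 \right)},84 \right)}} = \frac{10742 + 45163}{-6828 + 0} = \frac{55905}{-6828} = 55905 \left(- \frac{1}{6828}\right) = - \frac{18635}{2276}$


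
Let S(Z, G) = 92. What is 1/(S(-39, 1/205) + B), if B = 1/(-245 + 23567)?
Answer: 23322/2145625 ≈ 0.010870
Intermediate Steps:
B = 1/23322 ≈ 4.2878e-5
1/(S(-39, 1/205) + B) = 1/(92 + 1/23322) = 1/(2145625/23322) = 23322/2145625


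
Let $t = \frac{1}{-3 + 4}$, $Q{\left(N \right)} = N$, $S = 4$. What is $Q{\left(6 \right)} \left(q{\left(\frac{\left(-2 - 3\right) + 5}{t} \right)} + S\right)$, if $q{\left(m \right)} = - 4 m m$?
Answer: $24$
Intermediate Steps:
$t = 1$ ($t = 1^{-1} = 1$)
$q{\left(m \right)} = - 4 m^{2}$
$Q{\left(6 \right)} \left(q{\left(\frac{\left(-2 - 3\right) + 5}{t} \right)} + S\right) = 6 \left(- 4 \left(\frac{\left(-2 - 3\right) + 5}{1}\right)^{2} + 4\right) = 6 \left(- 4 \left(\left(-5 + 5\right) 1\right)^{2} + 4\right) = 6 \left(- 4 \left(0 \cdot 1\right)^{2} + 4\right) = 6 \left(- 4 \cdot 0^{2} + 4\right) = 6 \left(\left(-4\right) 0 + 4\right) = 6 \left(0 + 4\right) = 6 \cdot 4 = 24$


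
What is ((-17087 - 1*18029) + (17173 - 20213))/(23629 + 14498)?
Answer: -38156/38127 ≈ -1.0008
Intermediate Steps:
((-17087 - 1*18029) + (17173 - 20213))/(23629 + 14498) = ((-17087 - 18029) - 3040)/38127 = (-35116 - 3040)*(1/38127) = -38156*1/38127 = -38156/38127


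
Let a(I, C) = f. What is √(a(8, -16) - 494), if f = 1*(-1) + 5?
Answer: 7*I*√10 ≈ 22.136*I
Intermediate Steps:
f = 4 (f = -1 + 5 = 4)
a(I, C) = 4
√(a(8, -16) - 494) = √(4 - 494) = √(-490) = 7*I*√10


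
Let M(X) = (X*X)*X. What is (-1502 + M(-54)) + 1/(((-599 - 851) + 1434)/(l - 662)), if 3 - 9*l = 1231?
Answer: -11441959/72 ≈ -1.5892e+5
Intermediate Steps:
l = -1228/9 (l = ⅓ - ⅑*1231 = ⅓ - 1231/9 = -1228/9 ≈ -136.44)
M(X) = X³ (M(X) = X²*X = X³)
(-1502 + M(-54)) + 1/(((-599 - 851) + 1434)/(l - 662)) = (-1502 + (-54)³) + 1/(((-599 - 851) + 1434)/(-1228/9 - 662)) = (-1502 - 157464) + 1/((-1450 + 1434)/(-7186/9)) = -158966 + 1/(-16*(-9/7186)) = -158966 + 1/(72/3593) = -158966 + 3593/72 = -11441959/72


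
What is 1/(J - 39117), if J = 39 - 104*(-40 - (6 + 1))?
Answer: -1/34190 ≈ -2.9248e-5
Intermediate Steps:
J = 4927 (J = 39 - 104*(-40 - 1*7) = 39 - 104*(-40 - 7) = 39 - 104*(-47) = 39 + 4888 = 4927)
1/(J - 39117) = 1/(4927 - 39117) = 1/(-34190) = -1/34190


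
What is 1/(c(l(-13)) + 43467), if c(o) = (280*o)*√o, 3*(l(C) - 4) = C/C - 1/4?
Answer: 43467/1883361664 - 595*√17/1883361664 ≈ 2.1777e-5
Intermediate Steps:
l(C) = 17/4 (l(C) = 4 + (C/C - 1/4)/3 = 4 + (1 - 1*¼)/3 = 4 + (1 - ¼)/3 = 4 + (⅓)*(¾) = 4 + ¼ = 17/4)
c(o) = 280*o^(3/2)
1/(c(l(-13)) + 43467) = 1/(280*(17/4)^(3/2) + 43467) = 1/(280*(17*√17/8) + 43467) = 1/(595*√17 + 43467) = 1/(43467 + 595*√17)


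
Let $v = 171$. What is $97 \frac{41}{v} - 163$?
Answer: $- \frac{23896}{171} \approx -139.74$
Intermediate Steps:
$97 \frac{41}{v} - 163 = 97 \cdot \frac{41}{171} - 163 = \frac{3977}{171} - 163 = - \frac{23896}{171}$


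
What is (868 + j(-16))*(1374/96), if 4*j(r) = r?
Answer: 12366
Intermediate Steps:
j(r) = r/4
(868 + j(-16))*(1374/96) = (868 + (¼)*(-16))*(1374/96) = (868 - 4)*(1374*(1/96)) = 864*(229/16) = 12366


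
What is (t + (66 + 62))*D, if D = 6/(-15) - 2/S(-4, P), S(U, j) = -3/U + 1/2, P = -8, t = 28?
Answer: -312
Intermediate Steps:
S(U, j) = ½ - 3/U (S(U, j) = -3/U + 1*(½) = -3/U + ½ = ½ - 3/U)
D = -2 (D = 6/(-15) - 2*(-8/(-6 - 4)) = 6*(-1/15) - 2/((½)*(-¼)*(-10)) = -⅖ - 2/5/4 = -⅖ - 2*⅘ = -⅖ - 8/5 = -2)
(t + (66 + 62))*D = (28 + (66 + 62))*(-2) = (28 + 128)*(-2) = 156*(-2) = -312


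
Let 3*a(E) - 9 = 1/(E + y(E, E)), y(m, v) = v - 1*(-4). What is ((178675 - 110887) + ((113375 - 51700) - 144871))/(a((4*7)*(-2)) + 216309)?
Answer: -4992192/70085087 ≈ -0.071230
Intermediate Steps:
y(m, v) = 4 + v (y(m, v) = v + 4 = 4 + v)
a(E) = 3 + 1/(3*(4 + 2*E)) (a(E) = 3 + 1/(3*(E + (4 + E))) = 3 + 1/(3*(4 + 2*E)))
((178675 - 110887) + ((113375 - 51700) - 144871))/(a((4*7)*(-2)) + 216309) = ((178675 - 110887) + ((113375 - 51700) - 144871))/((37 + 18*((4*7)*(-2)))/(6*(2 + (4*7)*(-2))) + 216309) = (67788 + (61675 - 144871))/((37 + 18*(28*(-2)))/(6*(2 + 28*(-2))) + 216309) = (67788 - 83196)/((37 + 18*(-56))/(6*(2 - 56)) + 216309) = -15408/((⅙)*(37 - 1008)/(-54) + 216309) = -15408/((⅙)*(-1/54)*(-971) + 216309) = -15408/(971/324 + 216309) = -15408/70085087/324 = -15408*324/70085087 = -4992192/70085087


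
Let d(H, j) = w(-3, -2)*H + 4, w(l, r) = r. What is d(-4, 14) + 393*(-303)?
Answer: -119067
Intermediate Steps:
d(H, j) = 4 - 2*H (d(H, j) = -2*H + 4 = 4 - 2*H)
d(-4, 14) + 393*(-303) = (4 - 2*(-4)) + 393*(-303) = (4 + 8) - 119079 = 12 - 119079 = -119067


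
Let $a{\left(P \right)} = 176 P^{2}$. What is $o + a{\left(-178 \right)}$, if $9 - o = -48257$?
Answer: $5624650$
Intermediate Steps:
$o = 48266$ ($o = 9 - -48257 = 9 + 48257 = 48266$)
$o + a{\left(-178 \right)} = 48266 + 176 \left(-178\right)^{2} = 48266 + 176 \cdot 31684 = 48266 + 5576384 = 5624650$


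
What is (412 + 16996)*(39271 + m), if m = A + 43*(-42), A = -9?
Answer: 652034048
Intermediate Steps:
m = -1815 (m = -9 + 43*(-42) = -9 - 1806 = -1815)
(412 + 16996)*(39271 + m) = (412 + 16996)*(39271 - 1815) = 17408*37456 = 652034048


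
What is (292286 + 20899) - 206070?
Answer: 107115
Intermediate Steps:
(292286 + 20899) - 206070 = 313185 - 206070 = 107115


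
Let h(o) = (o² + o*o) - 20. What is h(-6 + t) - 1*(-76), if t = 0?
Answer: 128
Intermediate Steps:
h(o) = -20 + 2*o² (h(o) = (o² + o²) - 20 = 2*o² - 20 = -20 + 2*o²)
h(-6 + t) - 1*(-76) = (-20 + 2*(-6 + 0)²) - 1*(-76) = (-20 + 2*(-6)²) + 76 = (-20 + 2*36) + 76 = (-20 + 72) + 76 = 52 + 76 = 128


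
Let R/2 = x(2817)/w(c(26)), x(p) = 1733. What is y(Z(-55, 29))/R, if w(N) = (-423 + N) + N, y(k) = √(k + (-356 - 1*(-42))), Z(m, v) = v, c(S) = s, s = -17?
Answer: -457*I*√285/3466 ≈ -2.2259*I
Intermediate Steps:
c(S) = -17
y(k) = √(-314 + k) (y(k) = √(k + (-356 + 42)) = √(k - 314) = √(-314 + k))
w(N) = -423 + 2*N
R = -3466/457 (R = 2*(1733/(-423 + 2*(-17))) = 2*(1733/(-423 - 34)) = 2*(1733/(-457)) = 2*(1733*(-1/457)) = 2*(-1733/457) = -3466/457 ≈ -7.5842)
y(Z(-55, 29))/R = √(-314 + 29)/(-3466/457) = √(-285)*(-457/3466) = (I*√285)*(-457/3466) = -457*I*√285/3466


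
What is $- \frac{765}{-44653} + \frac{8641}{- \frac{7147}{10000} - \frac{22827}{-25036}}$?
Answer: $\frac{3450020919986665}{78681309833} \approx 43848.0$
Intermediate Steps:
$- \frac{765}{-44653} + \frac{8641}{- \frac{7147}{10000} - \frac{22827}{-25036}} = \left(-765\right) \left(- \frac{1}{44653}\right) + \frac{8641}{\left(-7147\right) \frac{1}{10000} - - \frac{22827}{25036}} = \frac{765}{44653} + \frac{8641}{- \frac{7147}{10000} + \frac{22827}{25036}} = \frac{765}{44653} + \frac{8641}{\frac{12334427}{62590000}} = \frac{765}{44653} + 8641 \cdot \frac{62590000}{12334427} = \frac{765}{44653} + \frac{540840190000}{12334427} = \frac{3450020919986665}{78681309833}$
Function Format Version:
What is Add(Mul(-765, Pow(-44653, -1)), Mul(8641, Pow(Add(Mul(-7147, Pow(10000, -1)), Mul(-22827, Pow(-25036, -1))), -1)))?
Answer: Rational(3450020919986665, 78681309833) ≈ 43848.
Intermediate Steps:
Add(Mul(-765, Pow(-44653, -1)), Mul(8641, Pow(Add(Mul(-7147, Pow(10000, -1)), Mul(-22827, Pow(-25036, -1))), -1))) = Add(Mul(-765, Rational(-1, 44653)), Mul(8641, Pow(Add(Mul(-7147, Rational(1, 10000)), Mul(-22827, Rational(-1, 25036))), -1))) = Add(Rational(765, 44653), Mul(8641, Pow(Add(Rational(-7147, 10000), Rational(22827, 25036)), -1))) = Add(Rational(765, 44653), Mul(8641, Pow(Rational(12334427, 62590000), -1))) = Add(Rational(765, 44653), Mul(8641, Rational(62590000, 12334427))) = Add(Rational(765, 44653), Rational(540840190000, 12334427)) = Rational(3450020919986665, 78681309833)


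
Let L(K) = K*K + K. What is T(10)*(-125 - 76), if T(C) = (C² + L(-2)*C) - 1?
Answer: -23919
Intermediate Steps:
L(K) = K + K² (L(K) = K² + K = K + K²)
T(C) = -1 + C² + 2*C (T(C) = (C² + (-2*(1 - 2))*C) - 1 = (C² + (-2*(-1))*C) - 1 = (C² + 2*C) - 1 = -1 + C² + 2*C)
T(10)*(-125 - 76) = (-1 + 10² + 2*10)*(-125 - 76) = (-1 + 100 + 20)*(-201) = 119*(-201) = -23919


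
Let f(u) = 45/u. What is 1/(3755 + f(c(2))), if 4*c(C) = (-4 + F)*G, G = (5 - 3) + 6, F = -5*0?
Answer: 8/29995 ≈ 0.00026671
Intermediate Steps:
F = 0
G = 8 (G = 2 + 6 = 8)
c(C) = -8 (c(C) = ((-4 + 0)*8)/4 = (-4*8)/4 = (1/4)*(-32) = -8)
1/(3755 + f(c(2))) = 1/(3755 + 45/(-8)) = 1/(3755 + 45*(-1/8)) = 1/(3755 - 45/8) = 1/(29995/8) = 8/29995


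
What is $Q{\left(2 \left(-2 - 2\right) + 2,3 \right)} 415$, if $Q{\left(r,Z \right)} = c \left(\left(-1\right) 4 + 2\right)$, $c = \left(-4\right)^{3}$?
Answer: $53120$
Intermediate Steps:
$c = -64$
$Q{\left(r,Z \right)} = 128$ ($Q{\left(r,Z \right)} = - 64 \left(\left(-1\right) 4 + 2\right) = - 64 \left(-4 + 2\right) = \left(-64\right) \left(-2\right) = 128$)
$Q{\left(2 \left(-2 - 2\right) + 2,3 \right)} 415 = 128 \cdot 415 = 53120$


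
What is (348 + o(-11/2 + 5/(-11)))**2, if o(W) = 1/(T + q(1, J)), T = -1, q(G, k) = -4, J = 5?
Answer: 3024121/25 ≈ 1.2096e+5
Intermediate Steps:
o(W) = -1/5 (o(W) = 1/(-1 - 4) = 1/(-5) = -1/5)
(348 + o(-11/2 + 5/(-11)))**2 = (348 - 1/5)**2 = (1739/5)**2 = 3024121/25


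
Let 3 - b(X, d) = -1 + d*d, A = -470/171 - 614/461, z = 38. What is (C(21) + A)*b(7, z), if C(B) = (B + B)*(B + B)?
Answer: -22197795200/8759 ≈ -2.5343e+6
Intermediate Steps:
A = -321664/78831 (A = -470*1/171 - 614*1/461 = -470/171 - 614/461 = -321664/78831 ≈ -4.0804)
b(X, d) = 4 - d² (b(X, d) = 3 - (-1 + d*d) = 3 - (-1 + d²) = 3 + (1 - d²) = 4 - d²)
C(B) = 4*B² (C(B) = (2*B)*(2*B) = 4*B²)
(C(21) + A)*b(7, z) = (4*21² - 321664/78831)*(4 - 1*38²) = (4*441 - 321664/78831)*(4 - 1*1444) = (1764 - 321664/78831)*(4 - 1444) = (138736220/78831)*(-1440) = -22197795200/8759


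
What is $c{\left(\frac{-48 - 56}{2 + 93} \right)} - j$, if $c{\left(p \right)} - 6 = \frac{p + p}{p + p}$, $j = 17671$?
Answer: $-17664$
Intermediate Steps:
$c{\left(p \right)} = 7$ ($c{\left(p \right)} = 6 + \frac{p + p}{p + p} = 6 + \frac{2 p}{2 p} = 6 + 2 p \frac{1}{2 p} = 6 + 1 = 7$)
$c{\left(\frac{-48 - 56}{2 + 93} \right)} - j = 7 - 17671 = -17664$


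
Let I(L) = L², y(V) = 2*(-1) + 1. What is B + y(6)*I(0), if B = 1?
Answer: 1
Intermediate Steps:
y(V) = -1 (y(V) = -2 + 1 = -1)
B + y(6)*I(0) = 1 - 1*0² = 1 - 1*0 = 1 + 0 = 1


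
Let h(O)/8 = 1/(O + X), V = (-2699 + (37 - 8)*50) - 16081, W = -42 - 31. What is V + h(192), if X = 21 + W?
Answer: -606548/35 ≈ -17330.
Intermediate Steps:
W = -73
X = -52 (X = 21 - 73 = -52)
V = -17330 (V = (-2699 + 29*50) - 16081 = (-2699 + 1450) - 16081 = -1249 - 16081 = -17330)
h(O) = 8/(-52 + O) (h(O) = 8/(O - 52) = 8/(-52 + O))
V + h(192) = -17330 + 8/(-52 + 192) = -17330 + 8/140 = -17330 + 8*(1/140) = -17330 + 2/35 = -606548/35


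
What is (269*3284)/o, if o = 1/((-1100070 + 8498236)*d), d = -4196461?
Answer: -27426013886510306296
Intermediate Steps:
o = -1/31046115090526 (o = 1/((-1100070 + 8498236)*(-4196461)) = -1/4196461/7398166 = (1/7398166)*(-1/4196461) = -1/31046115090526 ≈ -3.2210e-14)
(269*3284)/o = (269*3284)/(-1/31046115090526) = 883396*(-31046115090526) = -27426013886510306296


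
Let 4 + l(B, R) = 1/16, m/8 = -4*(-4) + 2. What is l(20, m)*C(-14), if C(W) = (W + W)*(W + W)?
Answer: -3087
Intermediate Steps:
m = 144 (m = 8*(-4*(-4) + 2) = 8*(16 + 2) = 8*18 = 144)
l(B, R) = -63/16 (l(B, R) = -4 + 1/16 = -63/16)
C(W) = 4*W**2 (C(W) = (2*W)*(2*W) = 4*W**2)
l(20, m)*C(-14) = -63*(-14)**2/4 = -63*196/4 = -63/16*784 = -3087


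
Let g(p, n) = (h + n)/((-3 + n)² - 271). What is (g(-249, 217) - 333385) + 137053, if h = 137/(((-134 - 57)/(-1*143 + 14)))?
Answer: -341432134436/1739055 ≈ -1.9633e+5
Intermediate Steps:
h = 17673/191 (h = 137/((-191/(-143 + 14))) = 137/((-191/(-129))) = 137/((-191*(-1/129))) = 137/(191/129) = 137*(129/191) = 17673/191 ≈ 92.529)
g(p, n) = (17673/191 + n)/(-271 + (-3 + n)²) (g(p, n) = (17673/191 + n)/((-3 + n)² - 271) = (17673/191 + n)/(-271 + (-3 + n)²))
(g(-249, 217) - 333385) + 137053 = ((17673/191 + 217)/(-271 + (-3 + 217)²) - 333385) + 137053 = ((59120/191)/(-271 + 214²) - 333385) + 137053 = ((59120/191)/(-271 + 45796) - 333385) + 137053 = ((59120/191)/45525 - 333385) + 137053 = ((1/45525)*(59120/191) - 333385) + 137053 = (11824/1739055 - 333385) + 137053 = -579774839351/1739055 + 137053 = -341432134436/1739055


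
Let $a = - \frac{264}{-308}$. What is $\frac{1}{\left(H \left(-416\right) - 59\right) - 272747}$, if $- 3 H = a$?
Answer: $- \frac{7}{1908810} \approx -3.6672 \cdot 10^{-6}$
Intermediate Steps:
$a = \frac{6}{7}$ ($a = \left(-264\right) \left(- \frac{1}{308}\right) = \frac{6}{7} \approx 0.85714$)
$H = - \frac{2}{7}$ ($H = \left(- \frac{1}{3}\right) \frac{6}{7} = - \frac{2}{7} \approx -0.28571$)
$\frac{1}{\left(H \left(-416\right) - 59\right) - 272747} = \frac{1}{\left(\left(- \frac{2}{7}\right) \left(-416\right) - 59\right) - 272747} = \frac{1}{\left(\frac{832}{7} - 59\right) - 272747} = \frac{1}{\frac{419}{7} - 272747} = \frac{1}{- \frac{1908810}{7}} = - \frac{7}{1908810}$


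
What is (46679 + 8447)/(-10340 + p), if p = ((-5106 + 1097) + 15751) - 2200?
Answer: -27563/399 ≈ -69.080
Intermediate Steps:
p = 9542 (p = (-4009 + 15751) - 2200 = 11742 - 2200 = 9542)
(46679 + 8447)/(-10340 + p) = (46679 + 8447)/(-10340 + 9542) = 55126/(-798) = 55126*(-1/798) = -27563/399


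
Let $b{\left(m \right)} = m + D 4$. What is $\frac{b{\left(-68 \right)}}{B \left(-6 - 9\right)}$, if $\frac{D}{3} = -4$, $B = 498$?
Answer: $\frac{58}{3735} \approx 0.015529$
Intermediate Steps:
$D = -12$ ($D = 3 \left(-4\right) = -12$)
$b{\left(m \right)} = -48 + m$ ($b{\left(m \right)} = m - 48 = -48 + m$)
$\frac{b{\left(-68 \right)}}{B \left(-6 - 9\right)} = \frac{-48 - 68}{498 \left(-6 - 9\right)} = - \frac{116}{498 \left(-6 - 9\right)} = - \frac{116}{498 \left(-15\right)} = - \frac{116}{-7470} = \left(-116\right) \left(- \frac{1}{7470}\right) = \frac{58}{3735}$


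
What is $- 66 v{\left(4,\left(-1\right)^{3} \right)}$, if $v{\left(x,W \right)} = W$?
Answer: $66$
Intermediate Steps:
$- 66 v{\left(4,\left(-1\right)^{3} \right)} = - 66 \left(-1\right)^{3} = \left(-66\right) \left(-1\right) = 66$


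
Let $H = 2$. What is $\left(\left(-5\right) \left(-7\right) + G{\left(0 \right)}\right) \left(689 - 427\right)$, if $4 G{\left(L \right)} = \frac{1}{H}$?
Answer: $\frac{36811}{4} \approx 9202.8$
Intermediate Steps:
$G{\left(L \right)} = \frac{1}{8}$ ($G{\left(L \right)} = \frac{1}{4 \cdot 2} = \frac{1}{4} \cdot \frac{1}{2} = \frac{1}{8}$)
$\left(\left(-5\right) \left(-7\right) + G{\left(0 \right)}\right) \left(689 - 427\right) = \left(\left(-5\right) \left(-7\right) + \frac{1}{8}\right) \left(689 - 427\right) = \left(35 + \frac{1}{8}\right) 262 = \frac{281}{8} \cdot 262 = \frac{36811}{4}$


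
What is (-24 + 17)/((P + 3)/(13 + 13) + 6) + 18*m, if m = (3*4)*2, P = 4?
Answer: 70234/163 ≈ 430.88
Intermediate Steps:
m = 24 (m = 12*2 = 24)
(-24 + 17)/((P + 3)/(13 + 13) + 6) + 18*m = (-24 + 17)/((4 + 3)/(13 + 13) + 6) + 18*24 = -7/(7/26 + 6) + 432 = -7/163/26 + 432 = -7*26/163 + 432 = -182/163 + 432 = 70234/163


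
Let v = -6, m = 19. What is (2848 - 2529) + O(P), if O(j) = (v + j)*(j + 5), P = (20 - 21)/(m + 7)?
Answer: 195391/676 ≈ 289.04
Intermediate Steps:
P = -1/26 (P = (20 - 21)/(19 + 7) = -1/26 ≈ -0.038462)
O(j) = (-6 + j)*(5 + j) (O(j) = (-6 + j)*(j + 5) = (-6 + j)*(5 + j))
(2848 - 2529) + O(P) = (2848 - 2529) + (-30 + (-1/26)² - 1*(-1/26)) = 319 + (-30 + 1/676 + 1/26) = 319 - 20253/676 = 195391/676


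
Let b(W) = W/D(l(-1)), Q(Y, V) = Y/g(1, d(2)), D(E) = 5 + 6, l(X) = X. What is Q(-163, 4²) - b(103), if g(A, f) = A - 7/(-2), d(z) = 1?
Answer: -4513/99 ≈ -45.586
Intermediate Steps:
D(E) = 11
g(A, f) = 7/2 + A (g(A, f) = A - 7*(-½) = A + 7/2 = 7/2 + A)
Q(Y, V) = 2*Y/9 (Q(Y, V) = Y/(7/2 + 1) = Y/(9/2) = Y*(2/9) = 2*Y/9)
b(W) = W/11
Q(-163, 4²) - b(103) = (2/9)*(-163) - 103/11 = -326/9 - 1*103/11 = -326/9 - 103/11 = -4513/99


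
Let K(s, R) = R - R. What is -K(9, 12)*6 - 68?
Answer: -68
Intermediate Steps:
K(s, R) = 0
-K(9, 12)*6 - 68 = -1*0*6 - 68 = 0*6 - 68 = 0 - 68 = -68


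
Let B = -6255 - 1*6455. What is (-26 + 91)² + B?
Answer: -8485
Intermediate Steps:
B = -12710 (B = -6255 - 6455 = -12710)
(-26 + 91)² + B = (-26 + 91)² - 12710 = 65² - 12710 = 4225 - 12710 = -8485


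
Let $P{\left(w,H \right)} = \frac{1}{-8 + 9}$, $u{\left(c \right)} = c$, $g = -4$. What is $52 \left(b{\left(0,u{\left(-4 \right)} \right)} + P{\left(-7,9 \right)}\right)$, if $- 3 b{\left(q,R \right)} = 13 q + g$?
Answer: $\frac{364}{3} \approx 121.33$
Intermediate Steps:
$b{\left(q,R \right)} = \frac{4}{3} - \frac{13 q}{3}$ ($b{\left(q,R \right)} = - \frac{13 q - 4}{3} = - \frac{-4 + 13 q}{3} = \frac{4}{3} - \frac{13 q}{3}$)
$P{\left(w,H \right)} = 1$ ($P{\left(w,H \right)} = 1^{-1} = 1$)
$52 \left(b{\left(0,u{\left(-4 \right)} \right)} + P{\left(-7,9 \right)}\right) = 52 \left(\left(\frac{4}{3} - 0\right) + 1\right) = 52 \left(\left(\frac{4}{3} + 0\right) + 1\right) = 52 \left(\frac{4}{3} + 1\right) = 52 \cdot \frac{7}{3} = \frac{364}{3}$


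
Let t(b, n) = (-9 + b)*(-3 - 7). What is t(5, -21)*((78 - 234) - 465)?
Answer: -24840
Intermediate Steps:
t(b, n) = 90 - 10*b (t(b, n) = (-9 + b)*(-10) = 90 - 10*b)
t(5, -21)*((78 - 234) - 465) = (90 - 10*5)*((78 - 234) - 465) = (90 - 50)*(-156 - 465) = 40*(-621) = -24840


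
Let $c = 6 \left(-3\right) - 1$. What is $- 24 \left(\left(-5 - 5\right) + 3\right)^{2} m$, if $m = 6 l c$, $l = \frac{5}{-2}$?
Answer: $-335160$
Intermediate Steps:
$l = - \frac{5}{2}$ ($l = 5 \left(- \frac{1}{2}\right) = - \frac{5}{2} \approx -2.5$)
$c = -19$ ($c = -18 - 1 = -19$)
$m = 285$ ($m = 6 \left(- \frac{5}{2}\right) \left(-19\right) = \left(-15\right) \left(-19\right) = 285$)
$- 24 \left(\left(-5 - 5\right) + 3\right)^{2} m = - 24 \left(\left(-5 - 5\right) + 3\right)^{2} \cdot 285 = - 24 \left(-10 + 3\right)^{2} \cdot 285 = - 24 \left(-7\right)^{2} \cdot 285 = \left(-24\right) 49 \cdot 285 = \left(-1176\right) 285 = -335160$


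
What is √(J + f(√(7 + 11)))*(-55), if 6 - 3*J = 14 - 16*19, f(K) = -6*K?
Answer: -55*√(888 - 162*√2)/3 ≈ -470.60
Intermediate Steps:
J = 296/3 (J = 2 - (14 - 16*19)/3 = 2 - (14 - 304)/3 = 2 - ⅓*(-290) = 2 + 290/3 = 296/3 ≈ 98.667)
√(J + f(√(7 + 11)))*(-55) = √(296/3 - 6*√(7 + 11))*(-55) = √(296/3 - 18*√2)*(-55) = -55*√(296/3 - 18*√2)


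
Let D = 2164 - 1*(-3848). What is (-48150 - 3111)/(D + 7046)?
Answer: -51261/13058 ≈ -3.9256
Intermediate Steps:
D = 6012 (D = 2164 + 3848 = 6012)
(-48150 - 3111)/(D + 7046) = (-48150 - 3111)/(6012 + 7046) = -51261/13058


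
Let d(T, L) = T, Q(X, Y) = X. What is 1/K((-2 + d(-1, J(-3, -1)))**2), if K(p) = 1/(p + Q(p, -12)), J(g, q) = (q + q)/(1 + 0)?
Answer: 18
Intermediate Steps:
J(g, q) = 2*q (J(g, q) = (2*q)/1 = (2*q)*1 = 2*q)
K(p) = 1/(2*p) (K(p) = 1/(p + p) = 1/(2*p))
1/K((-2 + d(-1, J(-3, -1)))**2) = 1/(1/(2*((-2 - 1)**2))) = 1/(1/(2*((-3)**2))) = 1/((1/2)/9) = 1/((1/2)*(1/9)) = 1/(1/18) = 18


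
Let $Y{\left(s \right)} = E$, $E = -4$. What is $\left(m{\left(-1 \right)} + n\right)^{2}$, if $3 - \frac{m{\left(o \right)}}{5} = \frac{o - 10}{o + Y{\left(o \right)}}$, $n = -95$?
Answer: $8281$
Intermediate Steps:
$Y{\left(s \right)} = -4$
$m{\left(o \right)} = 15 - \frac{5 \left(-10 + o\right)}{-4 + o}$ ($m{\left(o \right)} = 15 - 5 \frac{o - 10}{o - 4} = 15 - 5 \frac{-10 + o}{-4 + o} = 15 - \frac{5 \left(-10 + o\right)}{-4 + o}$)
$\left(m{\left(-1 \right)} + n\right)^{2} = \left(\frac{10 \left(-1 - 1\right)}{-4 - 1} - 95\right)^{2} = \left(10 \frac{1}{-5} \left(-2\right) - 95\right)^{2} = \left(10 \left(- \frac{1}{5}\right) \left(-2\right) - 95\right)^{2} = \left(4 - 95\right)^{2} = \left(-91\right)^{2} = 8281$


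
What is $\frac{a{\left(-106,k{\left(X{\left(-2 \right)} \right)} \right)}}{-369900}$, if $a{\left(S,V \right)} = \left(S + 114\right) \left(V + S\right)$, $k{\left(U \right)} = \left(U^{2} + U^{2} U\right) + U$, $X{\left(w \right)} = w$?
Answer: $\frac{224}{92475} \approx 0.0024223$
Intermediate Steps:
$k{\left(U \right)} = U + U^{2} + U^{3}$ ($k{\left(U \right)} = \left(U^{2} + U^{3}\right) + U = U + U^{2} + U^{3}$)
$a{\left(S,V \right)} = \left(114 + S\right) \left(S + V\right)$
$\frac{a{\left(-106,k{\left(X{\left(-2 \right)} \right)} \right)}}{-369900} = \frac{\left(-106\right)^{2} + 114 \left(-106\right) + 114 \left(- 2 \left(1 - 2 + \left(-2\right)^{2}\right)\right) - 106 \left(- 2 \left(1 - 2 + \left(-2\right)^{2}\right)\right)}{-369900} = \left(11236 - 12084 + 114 \left(- 2 \left(1 - 2 + 4\right)\right) - 106 \left(- 2 \left(1 - 2 + 4\right)\right)\right) \left(- \frac{1}{369900}\right) = \left(11236 - 12084 + 114 \left(\left(-2\right) 3\right) - 106 \left(\left(-2\right) 3\right)\right) \left(- \frac{1}{369900}\right) = \left(11236 - 12084 + 114 \left(-6\right) - -636\right) \left(- \frac{1}{369900}\right) = \left(11236 - 12084 - 684 + 636\right) \left(- \frac{1}{369900}\right) = \left(-896\right) \left(- \frac{1}{369900}\right) = \frac{224}{92475}$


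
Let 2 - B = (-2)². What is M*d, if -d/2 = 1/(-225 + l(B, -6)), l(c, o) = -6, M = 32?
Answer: 64/231 ≈ 0.27706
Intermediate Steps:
B = -2 (B = 2 - 1*(-2)² = 2 - 1*4 = 2 - 4 = -2)
d = 2/231 (d = -2/(-225 - 6) = -2/(-231) = -2*(-1/231) = 2/231 ≈ 0.0086580)
M*d = 32*(2/231) = 64/231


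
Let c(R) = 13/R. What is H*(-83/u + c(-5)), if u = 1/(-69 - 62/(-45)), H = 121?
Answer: 30546692/45 ≈ 6.7882e+5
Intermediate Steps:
u = -45/3043 (u = 1/(-69 - 62*(-1/45)) = 1/(-69 + 62/45) = 1/(-3043/45) = -45/3043 ≈ -0.014788)
H*(-83/u + c(-5)) = 121*(-83/(-45/3043) + 13/(-5)) = 121*(-83*(-3043/45) + 13*(-1/5)) = 121*(252569/45 - 13/5) = 121*(252452/45) = 30546692/45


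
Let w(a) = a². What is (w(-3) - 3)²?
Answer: 36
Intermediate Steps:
(w(-3) - 3)² = ((-3)² - 3)² = (9 - 3)² = 6² = 36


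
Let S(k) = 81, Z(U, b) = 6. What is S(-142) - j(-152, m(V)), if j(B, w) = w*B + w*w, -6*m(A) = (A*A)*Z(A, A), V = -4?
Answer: -2607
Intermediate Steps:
m(A) = -A² (m(A) = -A*A*6/6 = -A²*6/6 = -A²)
j(B, w) = w² + B*w (j(B, w) = B*w + w² = w² + B*w)
S(-142) - j(-152, m(V)) = 81 - (-1*(-4)²)*(-152 - 1*(-4)²) = 81 - (-1*16)*(-152 - 1*16) = 81 - (-16)*(-152 - 16) = 81 - (-16)*(-168) = 81 - 1*2688 = 81 - 2688 = -2607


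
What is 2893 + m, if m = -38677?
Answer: -35784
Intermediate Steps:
2893 + m = 2893 - 38677 = -35784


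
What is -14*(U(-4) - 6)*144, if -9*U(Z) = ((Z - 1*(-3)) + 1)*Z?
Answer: 12096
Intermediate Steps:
U(Z) = -Z*(4 + Z)/9 (U(Z) = -((Z - 1*(-3)) + 1)*Z/9 = -((Z + 3) + 1)*Z/9 = -((3 + Z) + 1)*Z/9 = -(4 + Z)*Z/9 = -Z*(4 + Z)/9)
-14*(U(-4) - 6)*144 = -14*(-⅑*(-4)*(4 - 4) - 6)*144 = -14*(-⅑*(-4)*0 - 6)*144 = -14*(0 - 6)*144 = -14*(-6)*144 = 84*144 = 12096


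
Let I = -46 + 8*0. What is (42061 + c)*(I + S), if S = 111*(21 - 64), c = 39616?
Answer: -393601463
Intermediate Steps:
I = -46 (I = -46 + 0 = -46)
S = -4773 (S = 111*(-43) = -4773)
(42061 + c)*(I + S) = (42061 + 39616)*(-46 - 4773) = 81677*(-4819) = -393601463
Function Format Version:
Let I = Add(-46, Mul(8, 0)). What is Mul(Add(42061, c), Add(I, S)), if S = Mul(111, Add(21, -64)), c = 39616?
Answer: -393601463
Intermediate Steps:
I = -46 (I = Add(-46, 0) = -46)
S = -4773 (S = Mul(111, -43) = -4773)
Mul(Add(42061, c), Add(I, S)) = Mul(Add(42061, 39616), Add(-46, -4773)) = Mul(81677, -4819) = -393601463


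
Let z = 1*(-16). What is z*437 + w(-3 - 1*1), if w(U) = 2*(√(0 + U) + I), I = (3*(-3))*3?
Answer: -7046 + 4*I ≈ -7046.0 + 4.0*I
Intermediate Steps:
z = -16
I = -27 (I = -9*3 = -27)
w(U) = -54 + 2*√U (w(U) = 2*(√(0 + U) - 27) = 2*(√U - 27) = 2*(-27 + √U) = -54 + 2*√U)
z*437 + w(-3 - 1*1) = -16*437 + (-54 + 2*√(-3 - 1*1)) = -6992 + (-54 + 2*√(-3 - 1)) = -6992 + (-54 + 2*√(-4)) = -6992 + (-54 + 2*(2*I)) = -6992 + (-54 + 4*I) = -7046 + 4*I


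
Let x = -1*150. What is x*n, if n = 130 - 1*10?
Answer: -18000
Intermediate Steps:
n = 120 (n = 130 - 10 = 120)
x = -150
x*n = -150*120 = -18000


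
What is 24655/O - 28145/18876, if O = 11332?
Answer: 704080/1028379 ≈ 0.68465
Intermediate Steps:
24655/O - 28145/18876 = 24655/11332 - 28145/18876 = 24655*(1/11332) - 28145*1/18876 = 24655/11332 - 2165/1452 = 704080/1028379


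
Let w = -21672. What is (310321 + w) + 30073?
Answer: 318722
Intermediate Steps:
(310321 + w) + 30073 = (310321 - 21672) + 30073 = 288649 + 30073 = 318722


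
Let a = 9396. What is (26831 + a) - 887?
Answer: 35340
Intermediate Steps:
(26831 + a) - 887 = (26831 + 9396) - 887 = 36227 - 887 = 35340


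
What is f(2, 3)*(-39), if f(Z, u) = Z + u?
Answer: -195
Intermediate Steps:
f(2, 3)*(-39) = (2 + 3)*(-39) = 5*(-39) = -195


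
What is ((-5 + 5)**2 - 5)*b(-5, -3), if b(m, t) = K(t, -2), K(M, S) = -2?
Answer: 10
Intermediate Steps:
b(m, t) = -2
((-5 + 5)**2 - 5)*b(-5, -3) = ((-5 + 5)**2 - 5)*(-2) = (0**2 - 5)*(-2) = (0 - 5)*(-2) = -5*(-2) = 10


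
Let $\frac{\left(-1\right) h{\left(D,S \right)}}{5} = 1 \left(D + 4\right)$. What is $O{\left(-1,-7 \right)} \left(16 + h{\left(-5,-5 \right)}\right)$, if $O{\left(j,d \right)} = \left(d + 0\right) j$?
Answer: $147$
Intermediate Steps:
$h{\left(D,S \right)} = -20 - 5 D$ ($h{\left(D,S \right)} = - 5 \cdot 1 \left(D + 4\right) = - 5 \cdot 1 \left(4 + D\right) = - 5 \left(4 + D\right) = -20 - 5 D$)
$O{\left(j,d \right)} = d j$
$O{\left(-1,-7 \right)} \left(16 + h{\left(-5,-5 \right)}\right) = \left(-7\right) \left(-1\right) \left(16 - -5\right) = 7 \left(16 + \left(-20 + 25\right)\right) = 7 \left(16 + 5\right) = 7 \cdot 21 = 147$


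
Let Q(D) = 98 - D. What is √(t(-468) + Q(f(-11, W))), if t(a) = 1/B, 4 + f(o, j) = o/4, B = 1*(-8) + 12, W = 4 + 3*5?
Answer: √105 ≈ 10.247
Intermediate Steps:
W = 19 (W = 4 + 15 = 19)
B = 4 (B = -8 + 12 = 4)
f(o, j) = -4 + o/4
t(a) = ¼ (t(a) = 1/4 = ¼)
√(t(-468) + Q(f(-11, W))) = √(¼ + (98 - (-4 + (¼)*(-11)))) = √(¼ + (98 - (-4 - 11/4))) = √(¼ + (98 - 1*(-27/4))) = √(¼ + (98 + 27/4)) = √(¼ + 419/4) = √105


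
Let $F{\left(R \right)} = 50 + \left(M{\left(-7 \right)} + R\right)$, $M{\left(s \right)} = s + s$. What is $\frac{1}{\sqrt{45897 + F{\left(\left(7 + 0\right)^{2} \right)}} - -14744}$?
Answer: $\frac{7372}{108669777} - \frac{\sqrt{45982}}{217339554} \approx 6.6852 \cdot 10^{-5}$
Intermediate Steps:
$M{\left(s \right)} = 2 s$
$F{\left(R \right)} = 36 + R$ ($F{\left(R \right)} = 50 + \left(2 \left(-7\right) + R\right) = 50 + \left(-14 + R\right) = 36 + R$)
$\frac{1}{\sqrt{45897 + F{\left(\left(7 + 0\right)^{2} \right)}} - -14744} = \frac{1}{\sqrt{45897 + \left(36 + \left(7 + 0\right)^{2}\right)} - -14744} = \frac{1}{\sqrt{45897 + \left(36 + 7^{2}\right)} + 14744} = \frac{1}{\sqrt{45897 + \left(36 + 49\right)} + 14744} = \frac{1}{\sqrt{45897 + 85} + 14744} = \frac{1}{\sqrt{45982} + 14744} = \frac{1}{14744 + \sqrt{45982}}$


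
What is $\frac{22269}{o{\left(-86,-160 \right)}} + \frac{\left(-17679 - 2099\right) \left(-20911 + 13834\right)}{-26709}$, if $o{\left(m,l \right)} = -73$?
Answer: $- \frac{124281757}{22411} \approx -5545.6$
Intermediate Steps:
$\frac{22269}{o{\left(-86,-160 \right)}} + \frac{\left(-17679 - 2099\right) \left(-20911 + 13834\right)}{-26709} = \frac{22269}{-73} + \frac{\left(-17679 - 2099\right) \left(-20911 + 13834\right)}{-26709} = 22269 \left(- \frac{1}{73}\right) + \left(-19778\right) \left(-7077\right) \left(- \frac{1}{26709}\right) = - \frac{22269}{73} + 139968906 \left(- \frac{1}{26709}\right) = - \frac{22269}{73} - \frac{1608838}{307} = - \frac{124281757}{22411}$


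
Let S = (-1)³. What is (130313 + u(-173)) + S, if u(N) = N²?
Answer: 160241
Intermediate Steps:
S = -1
(130313 + u(-173)) + S = (130313 + (-173)²) - 1 = (130313 + 29929) - 1 = 160242 - 1 = 160241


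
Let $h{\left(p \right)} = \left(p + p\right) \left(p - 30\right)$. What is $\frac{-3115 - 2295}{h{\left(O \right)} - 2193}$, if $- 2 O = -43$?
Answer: $\frac{10820}{5117} \approx 2.1145$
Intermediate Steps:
$O = \frac{43}{2}$ ($O = \left(- \frac{1}{2}\right) \left(-43\right) = \frac{43}{2} \approx 21.5$)
$h{\left(p \right)} = 2 p \left(-30 + p\right)$
$\frac{-3115 - 2295}{h{\left(O \right)} - 2193} = \frac{-3115 - 2295}{2 \cdot \frac{43}{2} \left(-30 + \frac{43}{2}\right) - 2193} = - \frac{5410}{2 \cdot \frac{43}{2} \left(- \frac{17}{2}\right) - 2193} = - \frac{5410}{- \frac{731}{2} - 2193} = - \frac{5410}{- \frac{5117}{2}} = \left(-5410\right) \left(- \frac{2}{5117}\right) = \frac{10820}{5117}$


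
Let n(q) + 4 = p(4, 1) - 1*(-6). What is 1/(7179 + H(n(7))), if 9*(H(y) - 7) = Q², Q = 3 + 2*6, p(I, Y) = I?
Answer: 1/7211 ≈ 0.00013868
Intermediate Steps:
Q = 15 (Q = 3 + 12 = 15)
n(q) = 6 (n(q) = -4 + (4 - 1*(-6)) = -4 + (4 + 6) = -4 + 10 = 6)
H(y) = 32 (H(y) = 7 + (⅑)*15² = 7 + (⅑)*225 = 7 + 25 = 32)
1/(7179 + H(n(7))) = 1/(7179 + 32) = 1/7211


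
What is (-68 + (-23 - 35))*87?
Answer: -10962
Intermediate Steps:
(-68 + (-23 - 35))*87 = (-68 - 58)*87 = -126*87 = -10962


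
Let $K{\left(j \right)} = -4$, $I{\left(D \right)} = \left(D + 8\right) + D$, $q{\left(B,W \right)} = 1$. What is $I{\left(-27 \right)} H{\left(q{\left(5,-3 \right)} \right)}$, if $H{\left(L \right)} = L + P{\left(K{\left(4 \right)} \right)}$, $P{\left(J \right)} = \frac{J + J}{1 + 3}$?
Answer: $46$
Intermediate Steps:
$I{\left(D \right)} = 8 + 2 D$ ($I{\left(D \right)} = \left(8 + D\right) + D = 8 + 2 D$)
$P{\left(J \right)} = \frac{J}{2}$ ($P{\left(J \right)} = \frac{2 J}{4} = 2 J \frac{1}{4} = \frac{J}{2}$)
$H{\left(L \right)} = -2 + L$ ($H{\left(L \right)} = L + \frac{1}{2} \left(-4\right) = L - 2 = -2 + L$)
$I{\left(-27 \right)} H{\left(q{\left(5,-3 \right)} \right)} = \left(8 + 2 \left(-27\right)\right) \left(-2 + 1\right) = \left(8 - 54\right) \left(-1\right) = \left(-46\right) \left(-1\right) = 46$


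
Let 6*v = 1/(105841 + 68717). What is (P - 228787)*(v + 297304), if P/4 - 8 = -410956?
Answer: -194361684355542049/349116 ≈ -5.5672e+11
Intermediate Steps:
v = 1/1047348 (v = 1/(6*(105841 + 68717)) = (1/6)/174558 = (1/6)*(1/174558) = 1/1047348 ≈ 9.5479e-7)
P = -1643792 (P = 32 + 4*(-410956) = 32 - 1643824 = -1643792)
(P - 228787)*(v + 297304) = (-1643792 - 228787)*(1/1047348 + 297304) = -1872579*311380749793/1047348 = -194361684355542049/349116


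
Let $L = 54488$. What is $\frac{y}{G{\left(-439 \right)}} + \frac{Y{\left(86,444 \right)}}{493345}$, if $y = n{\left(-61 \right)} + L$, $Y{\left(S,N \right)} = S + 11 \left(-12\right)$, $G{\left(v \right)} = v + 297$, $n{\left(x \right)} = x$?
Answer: $- \frac{26851294847}{70054990} \approx -383.29$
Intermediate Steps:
$G{\left(v \right)} = 297 + v$
$Y{\left(S,N \right)} = -132 + S$ ($Y{\left(S,N \right)} = S - 132 = -132 + S$)
$y = 54427$ ($y = -61 + 54488 = 54427$)
$\frac{y}{G{\left(-439 \right)}} + \frac{Y{\left(86,444 \right)}}{493345} = \frac{54427}{297 - 439} + \frac{-132 + 86}{493345} = \frac{54427}{-142} - \frac{46}{493345} = 54427 \left(- \frac{1}{142}\right) - \frac{46}{493345} = - \frac{54427}{142} - \frac{46}{493345} = - \frac{26851294847}{70054990}$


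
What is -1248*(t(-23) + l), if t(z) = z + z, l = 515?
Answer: -585312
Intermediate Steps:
t(z) = 2*z
-1248*(t(-23) + l) = -1248*(2*(-23) + 515) = -1248*(-46 + 515) = -1248*469 = -585312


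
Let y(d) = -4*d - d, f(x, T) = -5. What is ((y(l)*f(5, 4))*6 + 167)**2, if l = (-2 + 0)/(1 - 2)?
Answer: 218089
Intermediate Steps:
l = 2 (l = -2/(-1) = -2*(-1) = 2)
y(d) = -5*d
((y(l)*f(5, 4))*6 + 167)**2 = ((-5*2*(-5))*6 + 167)**2 = (-10*(-5)*6 + 167)**2 = (50*6 + 167)**2 = (300 + 167)**2 = 467**2 = 218089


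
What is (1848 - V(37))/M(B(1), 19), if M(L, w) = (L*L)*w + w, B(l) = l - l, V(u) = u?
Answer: 1811/19 ≈ 95.316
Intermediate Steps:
B(l) = 0
M(L, w) = w + w*L² (M(L, w) = L²*w + w = w*L² + w = w + w*L²)
(1848 - V(37))/M(B(1), 19) = (1848 - 1*37)/((19*(1 + 0²))) = (1848 - 37)/((19*(1 + 0))) = 1811/((19*1)) = 1811/19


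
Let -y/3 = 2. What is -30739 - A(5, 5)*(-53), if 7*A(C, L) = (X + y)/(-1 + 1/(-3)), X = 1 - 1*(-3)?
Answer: -430187/14 ≈ -30728.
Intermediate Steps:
X = 4 (X = 1 + 3 = 4)
y = -6 (y = -3*2 = -6)
A(C, L) = 3/14 (A(C, L) = ((4 - 6)/(-1 + 1/(-3)))/7 = (-2/(-1 + 1*(-1/3)))/7 = (-2/(-1 - 1/3))/7 = (-2/(-4/3))/7 = (-2*(-3/4))/7 = (1/7)*(3/2) = 3/14)
-30739 - A(5, 5)*(-53) = -30739 - 3*(-53)/14 = -30739 - 1*(-159/14) = -30739 + 159/14 = -430187/14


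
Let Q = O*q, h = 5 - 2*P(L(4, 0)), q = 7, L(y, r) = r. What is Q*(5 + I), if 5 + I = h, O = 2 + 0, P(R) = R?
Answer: 70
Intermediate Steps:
O = 2
h = 5 (h = 5 - 2*0 = 5 + 0 = 5)
I = 0 (I = -5 + 5 = 0)
Q = 14 (Q = 2*7 = 14)
Q*(5 + I) = 14*(5 + 0) = 14*5 = 70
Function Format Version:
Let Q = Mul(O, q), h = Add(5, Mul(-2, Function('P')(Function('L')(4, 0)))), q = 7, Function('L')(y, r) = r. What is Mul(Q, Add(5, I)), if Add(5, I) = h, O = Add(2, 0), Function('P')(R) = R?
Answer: 70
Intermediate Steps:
O = 2
h = 5 (h = Add(5, Mul(-2, 0)) = Add(5, 0) = 5)
I = 0 (I = Add(-5, 5) = 0)
Q = 14 (Q = Mul(2, 7) = 14)
Mul(Q, Add(5, I)) = Mul(14, Add(5, 0)) = Mul(14, 5) = 70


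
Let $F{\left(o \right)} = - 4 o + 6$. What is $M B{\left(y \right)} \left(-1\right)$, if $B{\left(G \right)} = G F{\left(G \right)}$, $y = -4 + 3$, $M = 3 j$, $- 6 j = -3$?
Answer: $15$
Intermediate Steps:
$j = \frac{1}{2}$ ($j = \left(- \frac{1}{6}\right) \left(-3\right) = \frac{1}{2} \approx 0.5$)
$F{\left(o \right)} = 6 - 4 o$
$M = \frac{3}{2}$ ($M = 3 \cdot \frac{1}{2} = \frac{3}{2} \approx 1.5$)
$y = -1$
$B{\left(G \right)} = G \left(6 - 4 G\right)$
$M B{\left(y \right)} \left(-1\right) = \frac{3 \cdot 2 \left(-1\right) \left(3 - -2\right)}{2} \left(-1\right) = \frac{3 \cdot 2 \left(-1\right) \left(3 + 2\right)}{2} \left(-1\right) = \frac{3 \cdot 2 \left(-1\right) 5}{2} \left(-1\right) = \frac{3}{2} \left(-10\right) \left(-1\right) = \left(-15\right) \left(-1\right) = 15$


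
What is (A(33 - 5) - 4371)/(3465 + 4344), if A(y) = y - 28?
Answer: -1457/2603 ≈ -0.55974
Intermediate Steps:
A(y) = -28 + y
(A(33 - 5) - 4371)/(3465 + 4344) = ((-28 + (33 - 5)) - 4371)/(3465 + 4344) = ((-28 + 28) - 4371)/7809 = (0 - 4371)*(1/7809) = -4371*1/7809 = -1457/2603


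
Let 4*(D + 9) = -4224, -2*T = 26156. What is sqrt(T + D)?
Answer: I*sqrt(14143) ≈ 118.92*I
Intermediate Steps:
T = -13078 (T = -1/2*26156 = -13078)
D = -1065 (D = -9 + (1/4)*(-4224) = -9 - 1056 = -1065)
sqrt(T + D) = sqrt(-13078 - 1065) = sqrt(-14143) = I*sqrt(14143)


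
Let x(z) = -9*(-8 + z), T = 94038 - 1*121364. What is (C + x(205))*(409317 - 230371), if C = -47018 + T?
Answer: -13620832682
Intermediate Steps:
T = -27326 (T = 94038 - 121364 = -27326)
x(z) = 72 - 9*z
C = -74344 (C = -47018 - 27326 = -74344)
(C + x(205))*(409317 - 230371) = (-74344 + (72 - 9*205))*(409317 - 230371) = (-74344 + (72 - 1845))*178946 = (-74344 - 1773)*178946 = -76117*178946 = -13620832682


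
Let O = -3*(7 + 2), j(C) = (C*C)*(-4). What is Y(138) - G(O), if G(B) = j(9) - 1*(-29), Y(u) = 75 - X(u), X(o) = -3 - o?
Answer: 511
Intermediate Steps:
j(C) = -4*C² (j(C) = C²*(-4) = -4*C²)
O = -27 (O = -3*9 = -27)
Y(u) = 78 + u (Y(u) = 75 - (-3 - u) = 75 + (3 + u) = 78 + u)
G(B) = -295 (G(B) = -4*9² - 1*(-29) = -4*81 + 29 = -324 + 29 = -295)
Y(138) - G(O) = (78 + 138) - 1*(-295) = 216 + 295 = 511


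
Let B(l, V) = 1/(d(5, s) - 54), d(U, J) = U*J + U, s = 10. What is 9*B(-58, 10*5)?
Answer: 9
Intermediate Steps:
d(U, J) = U + J*U (d(U, J) = J*U + U = U + J*U)
B(l, V) = 1 (B(l, V) = 1/(5*(1 + 10) - 54) = 1/(5*11 - 54) = 1/(55 - 54) = 1/1 = 1)
9*B(-58, 10*5) = 9*1 = 9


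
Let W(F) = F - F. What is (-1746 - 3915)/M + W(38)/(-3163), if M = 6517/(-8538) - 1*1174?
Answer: 48333618/10030129 ≈ 4.8188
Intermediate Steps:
M = -10030129/8538 (M = 6517*(-1/8538) - 1174 = -6517/8538 - 1174 = -10030129/8538 ≈ -1174.8)
W(F) = 0
(-1746 - 3915)/M + W(38)/(-3163) = (-1746 - 3915)/(-10030129/8538) + 0/(-3163) = -5661*(-8538/10030129) + 0*(-1/3163) = 48333618/10030129 + 0 = 48333618/10030129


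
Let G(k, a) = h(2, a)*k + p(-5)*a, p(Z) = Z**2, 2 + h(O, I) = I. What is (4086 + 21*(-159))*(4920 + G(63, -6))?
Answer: 3186702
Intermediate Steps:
h(O, I) = -2 + I
G(k, a) = 25*a + k*(-2 + a) (G(k, a) = (-2 + a)*k + (-5)**2*a = k*(-2 + a) + 25*a = 25*a + k*(-2 + a))
(4086 + 21*(-159))*(4920 + G(63, -6)) = (4086 + 21*(-159))*(4920 + (25*(-6) + 63*(-2 - 6))) = (4086 - 3339)*(4920 + (-150 + 63*(-8))) = 747*(4920 + (-150 - 504)) = 747*(4920 - 654) = 747*4266 = 3186702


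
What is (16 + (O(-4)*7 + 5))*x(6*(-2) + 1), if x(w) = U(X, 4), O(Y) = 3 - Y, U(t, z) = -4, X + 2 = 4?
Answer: -280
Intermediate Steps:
X = 2 (X = -2 + 4 = 2)
x(w) = -4
(16 + (O(-4)*7 + 5))*x(6*(-2) + 1) = (16 + ((3 - 1*(-4))*7 + 5))*(-4) = (16 + ((3 + 4)*7 + 5))*(-4) = (16 + (7*7 + 5))*(-4) = (16 + (49 + 5))*(-4) = (16 + 54)*(-4) = 70*(-4) = -280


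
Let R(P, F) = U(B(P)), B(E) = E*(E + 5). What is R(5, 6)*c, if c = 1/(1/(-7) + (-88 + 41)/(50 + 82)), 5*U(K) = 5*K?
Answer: -46200/461 ≈ -100.22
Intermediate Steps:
B(E) = E*(5 + E)
U(K) = K (U(K) = (5*K)/5 = K)
R(P, F) = P*(5 + P)
c = -924/461 (c = 1/(-1/7 - 47/132) = 1/(-461/924) = -924/461 ≈ -2.0043)
R(5, 6)*c = (5*(5 + 5))*(-924/461) = (5*10)*(-924/461) = 50*(-924/461) = -46200/461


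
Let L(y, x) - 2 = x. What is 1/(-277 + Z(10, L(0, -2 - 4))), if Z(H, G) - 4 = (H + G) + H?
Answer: -1/257 ≈ -0.0038911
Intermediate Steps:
L(y, x) = 2 + x
Z(H, G) = 4 + G + 2*H (Z(H, G) = 4 + ((H + G) + H) = 4 + ((G + H) + H) = 4 + (G + 2*H) = 4 + G + 2*H)
1/(-277 + Z(10, L(0, -2 - 4))) = 1/(-277 + (4 + (2 + (-2 - 4)) + 2*10)) = 1/(-277 + (4 + (2 - 6) + 20)) = 1/(-277 + (4 - 4 + 20)) = 1/(-277 + 20) = 1/(-257) = -1/257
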